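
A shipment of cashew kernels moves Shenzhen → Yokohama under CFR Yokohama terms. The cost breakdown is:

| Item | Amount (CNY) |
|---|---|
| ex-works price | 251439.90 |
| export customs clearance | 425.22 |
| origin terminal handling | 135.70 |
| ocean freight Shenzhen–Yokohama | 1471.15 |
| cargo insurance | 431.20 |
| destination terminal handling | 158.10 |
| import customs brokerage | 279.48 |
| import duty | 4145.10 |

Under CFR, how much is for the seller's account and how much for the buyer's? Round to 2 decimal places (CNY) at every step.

CFR: the seller pays costs through ocean freight to the destination port, but not insurance.
Seller's account: goods 251439.90 + export clearance 425.22 + origin terminal 135.70 + freight 1471.15 = 253471.97
Buyer's account: insurance 431.20 + destination terminal 158.10 + brokerage 279.48 + duty 4145.10 = 5013.88

Seller: CNY 253471.97; buyer: CNY 5013.88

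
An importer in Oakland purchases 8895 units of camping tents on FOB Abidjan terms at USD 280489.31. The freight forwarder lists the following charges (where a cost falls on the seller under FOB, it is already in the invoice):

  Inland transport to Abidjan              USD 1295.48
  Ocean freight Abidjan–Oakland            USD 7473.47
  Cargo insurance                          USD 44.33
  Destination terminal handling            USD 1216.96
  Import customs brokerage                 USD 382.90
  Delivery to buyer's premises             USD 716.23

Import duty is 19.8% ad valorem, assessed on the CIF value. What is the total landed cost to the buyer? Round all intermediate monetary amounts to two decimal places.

FOB: the seller bears costs until goods are on board at the origin port; the buyer bears freight, insurance and all costs thereafter.
Already in the invoice (seller's account under FOB): inland to port — exclude.
CIF value = FOB price + freight + insurance = 280489.31 + 7473.47 + 44.33 = 288007.11
Import duty = 288007.11 × 19.8% = 57025.41
Buyer bears: freight 7473.47 + insurance 44.33 + destination terminal 1216.96 + brokerage 382.90 + delivery 716.23 + duty 57025.41 = 66859.30
Landed cost = invoice 280489.31 + 66859.30 = 347348.61

Total landed cost: USD 347348.61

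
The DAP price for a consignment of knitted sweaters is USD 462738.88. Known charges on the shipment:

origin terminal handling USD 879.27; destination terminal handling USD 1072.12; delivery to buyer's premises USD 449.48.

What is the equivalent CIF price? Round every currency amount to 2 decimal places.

Not relevant to the conversion: origin terminal — on the seller under both DAP and CIF; already in the DAP price and stays in the CIF price.
From DAP to CIF, the seller no longer bears: destination terminal, delivery.
CIF price = 462738.88 − 1072.12 − 449.48 = 461217.28

CIF price: USD 461217.28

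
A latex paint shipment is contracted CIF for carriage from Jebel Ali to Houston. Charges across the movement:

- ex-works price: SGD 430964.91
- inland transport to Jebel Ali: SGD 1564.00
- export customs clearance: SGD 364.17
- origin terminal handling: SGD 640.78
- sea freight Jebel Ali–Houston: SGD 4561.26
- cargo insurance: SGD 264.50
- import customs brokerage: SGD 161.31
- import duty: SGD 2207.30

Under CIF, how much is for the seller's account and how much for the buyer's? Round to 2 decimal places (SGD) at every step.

CIF: the seller pays costs through ocean freight and marine insurance to the destination port.
Seller's account: goods 430964.91 + inland to port 1564.00 + export clearance 364.17 + origin terminal 640.78 + freight 4561.26 + insurance 264.50 = 438359.62
Buyer's account: brokerage 161.31 + duty 2207.30 = 2368.61

Seller: SGD 438359.62; buyer: SGD 2368.61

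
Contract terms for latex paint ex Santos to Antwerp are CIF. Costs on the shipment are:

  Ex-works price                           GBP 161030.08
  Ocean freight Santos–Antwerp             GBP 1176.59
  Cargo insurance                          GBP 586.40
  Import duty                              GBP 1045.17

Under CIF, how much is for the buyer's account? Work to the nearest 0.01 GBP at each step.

Buyer's account: GBP 1045.17

CIF: the seller pays costs through ocean freight and marine insurance to the destination port.
Seller's account: goods 161030.08 + freight 1176.59 + insurance 586.40 = 162793.07
Buyer's account: duty 1045.17 = 1045.17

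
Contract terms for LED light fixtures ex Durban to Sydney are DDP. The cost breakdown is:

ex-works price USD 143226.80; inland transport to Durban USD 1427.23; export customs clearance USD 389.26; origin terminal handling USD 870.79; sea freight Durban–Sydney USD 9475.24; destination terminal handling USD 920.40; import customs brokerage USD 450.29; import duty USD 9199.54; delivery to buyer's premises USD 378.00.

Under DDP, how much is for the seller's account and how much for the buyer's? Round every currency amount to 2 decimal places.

DDP: the seller bears all costs including import duty.
Seller's account: goods 143226.80 + inland to port 1427.23 + export clearance 389.26 + origin terminal 870.79 + freight 9475.24 + destination terminal 920.40 + brokerage 450.29 + duty 9199.54 + delivery 378.00 = 166337.55
Buyer's account: 0.00

Seller: USD 166337.55; buyer: USD 0.00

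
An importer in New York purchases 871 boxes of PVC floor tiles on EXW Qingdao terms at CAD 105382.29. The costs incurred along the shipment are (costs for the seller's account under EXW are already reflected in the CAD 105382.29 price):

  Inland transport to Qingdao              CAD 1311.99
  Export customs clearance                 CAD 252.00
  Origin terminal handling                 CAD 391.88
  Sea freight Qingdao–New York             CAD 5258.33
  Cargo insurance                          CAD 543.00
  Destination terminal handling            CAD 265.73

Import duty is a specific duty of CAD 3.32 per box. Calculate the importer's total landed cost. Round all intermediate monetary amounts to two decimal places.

EXW: the seller makes goods available at their premises; the buyer bears all onward costs.
CIF value = EXW price + inland to port + export clearance + origin terminal + freight + insurance = 105382.29 + 1311.99 + 252.00 + 391.88 + 5258.33 + 543.00 = 113139.49
Import duty = 871 × 3.32 = 2891.72
Buyer bears: inland to port 1311.99 + export clearance 252.00 + origin terminal 391.88 + freight 5258.33 + insurance 543.00 + destination terminal 265.73 + duty 2891.72 = 10914.65
Landed cost = invoice 105382.29 + 10914.65 = 116296.94

Total landed cost: CAD 116296.94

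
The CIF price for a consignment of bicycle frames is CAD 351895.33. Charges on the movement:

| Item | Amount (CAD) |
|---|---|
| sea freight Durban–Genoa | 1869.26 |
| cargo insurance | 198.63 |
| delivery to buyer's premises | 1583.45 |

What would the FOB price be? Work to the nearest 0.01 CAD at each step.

FOB price: CAD 349827.44

Not relevant to the conversion: delivery — on the buyer under both terms; not part of either seller's price.
From CIF to FOB, the seller no longer bears: freight, insurance.
FOB price = 351895.33 − 1869.26 − 198.63 = 349827.44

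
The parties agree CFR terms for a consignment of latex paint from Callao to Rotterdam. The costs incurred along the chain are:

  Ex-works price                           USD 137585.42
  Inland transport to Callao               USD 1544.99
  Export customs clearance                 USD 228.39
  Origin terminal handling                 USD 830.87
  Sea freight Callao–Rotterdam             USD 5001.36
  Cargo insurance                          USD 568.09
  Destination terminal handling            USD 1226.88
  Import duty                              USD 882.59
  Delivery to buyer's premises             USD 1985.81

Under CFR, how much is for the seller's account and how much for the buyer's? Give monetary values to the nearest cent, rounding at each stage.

Seller: USD 145191.03; buyer: USD 4663.37

CFR: the seller pays costs through ocean freight to the destination port, but not insurance.
Seller's account: goods 137585.42 + inland to port 1544.99 + export clearance 228.39 + origin terminal 830.87 + freight 5001.36 = 145191.03
Buyer's account: insurance 568.09 + destination terminal 1226.88 + duty 882.59 + delivery 1985.81 = 4663.37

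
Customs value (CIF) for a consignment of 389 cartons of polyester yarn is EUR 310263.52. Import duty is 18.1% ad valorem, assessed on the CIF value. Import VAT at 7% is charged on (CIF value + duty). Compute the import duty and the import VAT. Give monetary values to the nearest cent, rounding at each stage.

Import duty = 310263.52 × 18.1% = 56157.70
VAT base = CIF + duty = 310263.52 + 56157.70 = 366421.22
Import VAT = 366421.22 × 7% = 25649.49

Import duty: EUR 56157.70; import VAT: EUR 25649.49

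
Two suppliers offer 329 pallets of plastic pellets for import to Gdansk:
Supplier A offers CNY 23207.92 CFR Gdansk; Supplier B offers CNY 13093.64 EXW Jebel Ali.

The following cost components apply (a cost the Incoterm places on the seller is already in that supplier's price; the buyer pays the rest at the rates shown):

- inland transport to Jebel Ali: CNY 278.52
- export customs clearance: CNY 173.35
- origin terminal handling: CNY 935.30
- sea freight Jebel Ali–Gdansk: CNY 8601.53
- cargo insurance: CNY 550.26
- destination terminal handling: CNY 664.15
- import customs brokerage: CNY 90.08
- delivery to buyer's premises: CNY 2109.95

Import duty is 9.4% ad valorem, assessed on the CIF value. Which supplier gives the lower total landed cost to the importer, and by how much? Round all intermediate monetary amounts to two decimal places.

Supplier B is cheaper by CNY 137.39

Supplier A (CFR):
CIF value = CFR price + insurance = 23207.92 + 550.26 = 23758.18
Import duty = 23758.18 × 9.4% = 2233.27
Buyer bears (A): 550.26 + 664.15 + 90.08 + 2109.95 = 3414.44
Landed cost (A) = invoice 23207.92 + 3414.44 + duty 2233.27 = 28855.63
Supplier B (EXW):
CIF value = EXW price + inland to port + export clearance + origin terminal + freight + insurance = 13093.64 + 278.52 + 173.35 + 935.30 + 8601.53 + 550.26 = 23632.60
Import duty = 23632.60 × 9.4% = 2221.46
Buyer bears (B): 278.52 + 173.35 + 935.30 + 8601.53 + 550.26 + 664.15 + 90.08 + 2109.95 = 13403.14
Landed cost (B) = invoice 13093.64 + 13403.14 + duty 2221.46 = 28718.24
Difference = |28855.63 − 28718.24| = 137.39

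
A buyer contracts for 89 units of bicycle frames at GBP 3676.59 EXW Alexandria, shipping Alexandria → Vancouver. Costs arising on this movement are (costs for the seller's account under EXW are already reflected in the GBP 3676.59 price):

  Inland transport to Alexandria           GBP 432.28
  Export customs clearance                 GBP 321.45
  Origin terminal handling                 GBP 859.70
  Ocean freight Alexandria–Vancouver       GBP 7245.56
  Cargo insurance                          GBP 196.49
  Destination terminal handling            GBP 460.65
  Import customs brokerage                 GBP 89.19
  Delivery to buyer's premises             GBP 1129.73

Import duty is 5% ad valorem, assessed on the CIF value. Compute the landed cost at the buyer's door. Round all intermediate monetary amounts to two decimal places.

EXW: the seller makes goods available at their premises; the buyer bears all onward costs.
CIF value = EXW price + inland to port + export clearance + origin terminal + freight + insurance = 3676.59 + 432.28 + 321.45 + 859.70 + 7245.56 + 196.49 = 12732.07
Import duty = 12732.07 × 5% = 636.60
Buyer bears: inland to port 432.28 + export clearance 321.45 + origin terminal 859.70 + freight 7245.56 + insurance 196.49 + destination terminal 460.65 + brokerage 89.19 + delivery 1129.73 + duty 636.60 = 11371.65
Landed cost = invoice 3676.59 + 11371.65 = 15048.24

Total landed cost: GBP 15048.24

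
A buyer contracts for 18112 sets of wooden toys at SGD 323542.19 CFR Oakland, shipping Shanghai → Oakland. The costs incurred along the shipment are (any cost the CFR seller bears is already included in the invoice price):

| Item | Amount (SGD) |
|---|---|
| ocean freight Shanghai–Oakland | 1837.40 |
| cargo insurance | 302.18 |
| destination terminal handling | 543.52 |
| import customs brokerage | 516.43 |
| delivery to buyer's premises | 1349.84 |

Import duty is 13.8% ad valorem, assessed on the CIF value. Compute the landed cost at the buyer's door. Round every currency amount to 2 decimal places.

Total landed cost: SGD 370944.68

CFR: the seller pays costs through ocean freight to the destination port, but not insurance.
Already in the invoice (seller's account under CFR): freight — exclude.
CIF value = CFR price + insurance = 323542.19 + 302.18 = 323844.37
Import duty = 323844.37 × 13.8% = 44690.52
Buyer bears: insurance 302.18 + destination terminal 543.52 + brokerage 516.43 + delivery 1349.84 + duty 44690.52 = 47402.49
Landed cost = invoice 323542.19 + 47402.49 = 370944.68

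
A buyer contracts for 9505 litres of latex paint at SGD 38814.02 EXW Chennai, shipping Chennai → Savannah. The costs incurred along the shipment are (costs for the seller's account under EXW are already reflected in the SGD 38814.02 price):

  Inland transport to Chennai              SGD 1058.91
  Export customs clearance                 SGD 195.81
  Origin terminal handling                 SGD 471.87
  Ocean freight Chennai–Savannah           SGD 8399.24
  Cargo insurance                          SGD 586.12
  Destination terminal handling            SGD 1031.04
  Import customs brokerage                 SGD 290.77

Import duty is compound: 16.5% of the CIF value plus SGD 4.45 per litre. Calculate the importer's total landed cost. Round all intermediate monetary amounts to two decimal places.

Total landed cost: SGD 101316.82

EXW: the seller makes goods available at their premises; the buyer bears all onward costs.
CIF value = EXW price + inland to port + export clearance + origin terminal + freight + insurance = 38814.02 + 1058.91 + 195.81 + 471.87 + 8399.24 + 586.12 = 49525.97
Ad valorem component: 49525.97 × 16.5% = 8171.79
Specific component: 9505 × 4.45 = 42297.25
Import duty = 8171.79 + 42297.25 = 50469.04
Buyer bears: inland to port 1058.91 + export clearance 195.81 + origin terminal 471.87 + freight 8399.24 + insurance 586.12 + destination terminal 1031.04 + brokerage 290.77 + duty 50469.04 = 62502.80
Landed cost = invoice 38814.02 + 62502.80 = 101316.82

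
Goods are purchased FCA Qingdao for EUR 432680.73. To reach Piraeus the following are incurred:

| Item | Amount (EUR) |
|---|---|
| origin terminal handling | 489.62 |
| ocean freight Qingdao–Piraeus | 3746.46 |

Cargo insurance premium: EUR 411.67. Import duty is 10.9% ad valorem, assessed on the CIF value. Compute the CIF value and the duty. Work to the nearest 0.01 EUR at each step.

CIF = FCA price + pre-shipment costs + freight + insurance
CIF = 432680.73 + 489.62 + 3746.46 + 411.67 = 437328.48
Import duty = 437328.48 × 10.9% = 47668.80

CIF value: EUR 437328.48; import duty: EUR 47668.80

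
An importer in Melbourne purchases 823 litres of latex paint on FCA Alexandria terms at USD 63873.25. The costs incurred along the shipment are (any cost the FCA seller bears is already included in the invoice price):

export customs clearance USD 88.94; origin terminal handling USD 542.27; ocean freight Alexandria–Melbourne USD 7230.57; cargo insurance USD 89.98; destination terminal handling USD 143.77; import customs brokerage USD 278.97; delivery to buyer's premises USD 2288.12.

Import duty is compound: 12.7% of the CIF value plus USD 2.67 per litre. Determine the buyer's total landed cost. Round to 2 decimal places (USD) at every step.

Total landed cost: USD 85754.82

FCA: the seller delivers export-cleared goods to the carrier; the buyer bears costs from that point.
Already in the invoice (seller's account under FCA): export clearance — exclude.
CIF value = FCA price + origin terminal + freight + insurance = 63873.25 + 542.27 + 7230.57 + 89.98 = 71736.07
Ad valorem component: 71736.07 × 12.7% = 9110.48
Specific component: 823 × 2.67 = 2197.41
Import duty = 9110.48 + 2197.41 = 11307.89
Buyer bears: origin terminal 542.27 + freight 7230.57 + insurance 89.98 + destination terminal 143.77 + brokerage 278.97 + delivery 2288.12 + duty 11307.89 = 21881.57
Landed cost = invoice 63873.25 + 21881.57 = 85754.82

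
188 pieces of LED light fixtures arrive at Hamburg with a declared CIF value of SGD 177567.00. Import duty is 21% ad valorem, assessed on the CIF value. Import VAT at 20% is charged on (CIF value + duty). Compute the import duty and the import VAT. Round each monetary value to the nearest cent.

Import duty: SGD 37289.07; import VAT: SGD 42971.21

Import duty = 177567.00 × 21% = 37289.07
VAT base = CIF + duty = 177567.00 + 37289.07 = 214856.07
Import VAT = 214856.07 × 20% = 42971.21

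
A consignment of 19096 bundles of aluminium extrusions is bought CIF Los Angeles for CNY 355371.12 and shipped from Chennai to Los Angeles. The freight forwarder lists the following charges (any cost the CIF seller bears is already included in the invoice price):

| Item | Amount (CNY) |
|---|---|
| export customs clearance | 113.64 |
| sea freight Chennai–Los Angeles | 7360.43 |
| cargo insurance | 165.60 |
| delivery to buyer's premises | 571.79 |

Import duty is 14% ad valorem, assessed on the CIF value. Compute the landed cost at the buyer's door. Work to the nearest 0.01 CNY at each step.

Total landed cost: CNY 405694.87

CIF: the seller pays costs through ocean freight and marine insurance to the destination port.
Already in the invoice (seller's account under CIF): export clearance, freight, insurance — exclude.
The CIF price already equals the CIF value: 355371.12
Import duty = 355371.12 × 14% = 49751.96
Buyer bears: delivery 571.79 + duty 49751.96 = 50323.75
Landed cost = invoice 355371.12 + 50323.75 = 405694.87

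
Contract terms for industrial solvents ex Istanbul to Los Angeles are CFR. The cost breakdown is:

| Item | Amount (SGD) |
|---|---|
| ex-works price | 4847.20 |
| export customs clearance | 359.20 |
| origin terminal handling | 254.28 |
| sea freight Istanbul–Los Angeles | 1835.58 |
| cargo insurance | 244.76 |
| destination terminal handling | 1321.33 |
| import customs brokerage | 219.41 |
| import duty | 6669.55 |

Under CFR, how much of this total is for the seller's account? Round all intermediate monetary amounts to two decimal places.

CFR: the seller pays costs through ocean freight to the destination port, but not insurance.
Seller's account: goods 4847.20 + export clearance 359.20 + origin terminal 254.28 + freight 1835.58 = 7296.26
Buyer's account: insurance 244.76 + destination terminal 1321.33 + brokerage 219.41 + duty 6669.55 = 8455.05

Seller's account: SGD 7296.26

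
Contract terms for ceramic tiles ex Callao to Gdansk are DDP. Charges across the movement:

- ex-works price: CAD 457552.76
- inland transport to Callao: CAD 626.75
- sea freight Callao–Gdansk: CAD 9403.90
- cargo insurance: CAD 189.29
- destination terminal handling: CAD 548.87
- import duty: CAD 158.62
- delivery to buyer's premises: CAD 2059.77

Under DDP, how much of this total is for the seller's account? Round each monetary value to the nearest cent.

Seller's account: CAD 470539.96

DDP: the seller bears all costs including import duty.
Seller's account: goods 457552.76 + inland to port 626.75 + freight 9403.90 + insurance 189.29 + destination terminal 548.87 + duty 158.62 + delivery 2059.77 = 470539.96
Buyer's account: 0.00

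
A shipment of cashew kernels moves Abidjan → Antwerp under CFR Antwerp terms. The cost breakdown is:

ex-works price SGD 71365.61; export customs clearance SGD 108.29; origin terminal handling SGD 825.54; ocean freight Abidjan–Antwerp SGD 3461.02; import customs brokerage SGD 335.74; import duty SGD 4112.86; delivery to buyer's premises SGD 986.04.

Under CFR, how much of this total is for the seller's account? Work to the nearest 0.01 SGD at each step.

CFR: the seller pays costs through ocean freight to the destination port, but not insurance.
Seller's account: goods 71365.61 + export clearance 108.29 + origin terminal 825.54 + freight 3461.02 = 75760.46
Buyer's account: brokerage 335.74 + duty 4112.86 + delivery 986.04 = 5434.64

Seller's account: SGD 75760.46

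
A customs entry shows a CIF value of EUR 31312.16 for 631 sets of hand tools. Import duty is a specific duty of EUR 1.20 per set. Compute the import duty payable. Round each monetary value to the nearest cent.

Import duty: EUR 757.20

Import duty = 631 × 1.20 = 757.20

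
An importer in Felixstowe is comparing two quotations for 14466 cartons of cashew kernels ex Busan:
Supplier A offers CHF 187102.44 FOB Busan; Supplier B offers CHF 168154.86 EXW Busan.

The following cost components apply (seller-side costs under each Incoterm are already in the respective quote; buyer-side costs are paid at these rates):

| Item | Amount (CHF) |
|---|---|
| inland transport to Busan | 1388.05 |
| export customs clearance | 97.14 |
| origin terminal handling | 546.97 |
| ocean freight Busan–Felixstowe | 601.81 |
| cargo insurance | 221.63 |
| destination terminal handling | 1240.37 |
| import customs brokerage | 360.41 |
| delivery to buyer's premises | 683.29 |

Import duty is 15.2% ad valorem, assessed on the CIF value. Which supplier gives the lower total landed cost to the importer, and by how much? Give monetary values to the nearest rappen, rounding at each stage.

Supplier B is cheaper by CHF 19486.56

Supplier A (FOB):
CIF value = FOB price + freight + insurance = 187102.44 + 601.81 + 221.63 = 187925.88
Import duty = 187925.88 × 15.2% = 28564.73
Buyer bears (A): 601.81 + 221.63 + 1240.37 + 360.41 + 683.29 = 3107.51
Landed cost (A) = invoice 187102.44 + 3107.51 + duty 28564.73 = 218774.68
Supplier B (EXW):
CIF value = EXW price + inland to port + export clearance + origin terminal + freight + insurance = 168154.86 + 1388.05 + 97.14 + 546.97 + 601.81 + 221.63 = 171010.46
Import duty = 171010.46 × 15.2% = 25993.59
Buyer bears (B): 1388.05 + 97.14 + 546.97 + 601.81 + 221.63 + 1240.37 + 360.41 + 683.29 = 5139.67
Landed cost (B) = invoice 168154.86 + 5139.67 + duty 25993.59 = 199288.12
Difference = |218774.68 − 199288.12| = 19486.56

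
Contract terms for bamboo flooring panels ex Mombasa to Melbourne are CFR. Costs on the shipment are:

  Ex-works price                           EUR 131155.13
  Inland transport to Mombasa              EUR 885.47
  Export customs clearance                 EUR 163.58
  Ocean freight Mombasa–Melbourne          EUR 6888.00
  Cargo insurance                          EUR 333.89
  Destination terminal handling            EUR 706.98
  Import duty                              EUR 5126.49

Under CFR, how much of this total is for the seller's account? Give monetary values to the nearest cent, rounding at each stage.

CFR: the seller pays costs through ocean freight to the destination port, but not insurance.
Seller's account: goods 131155.13 + inland to port 885.47 + export clearance 163.58 + freight 6888.00 = 139092.18
Buyer's account: insurance 333.89 + destination terminal 706.98 + duty 5126.49 = 6167.36

Seller's account: EUR 139092.18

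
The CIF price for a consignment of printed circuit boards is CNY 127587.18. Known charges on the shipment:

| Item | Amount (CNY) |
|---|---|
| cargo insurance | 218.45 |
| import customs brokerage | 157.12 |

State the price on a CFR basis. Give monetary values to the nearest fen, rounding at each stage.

CFR price: CNY 127368.73

Not relevant to the conversion: brokerage — on the buyer under both terms; not part of either seller's price.
From CIF to CFR, the seller no longer bears: insurance.
CFR price = 127587.18 − 218.45 = 127368.73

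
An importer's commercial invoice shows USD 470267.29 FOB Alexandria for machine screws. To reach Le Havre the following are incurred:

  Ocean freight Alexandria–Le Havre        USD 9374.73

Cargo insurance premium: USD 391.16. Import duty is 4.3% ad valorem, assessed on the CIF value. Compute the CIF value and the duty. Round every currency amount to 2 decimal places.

CIF value: USD 480033.18; import duty: USD 20641.43

CIF = FOB price + freight + insurance
CIF = 470267.29 + 9374.73 + 391.16 = 480033.18
Import duty = 480033.18 × 4.3% = 20641.43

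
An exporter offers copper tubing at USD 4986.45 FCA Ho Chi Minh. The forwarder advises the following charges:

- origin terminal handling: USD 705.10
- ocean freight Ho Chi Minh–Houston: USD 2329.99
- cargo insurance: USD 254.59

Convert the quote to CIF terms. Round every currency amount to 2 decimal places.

From FCA to CIF, the seller additionally bears: origin terminal, freight, insurance.
CIF price = 4986.45 + 705.10 + 2329.99 + 254.59 = 8276.13

CIF price: USD 8276.13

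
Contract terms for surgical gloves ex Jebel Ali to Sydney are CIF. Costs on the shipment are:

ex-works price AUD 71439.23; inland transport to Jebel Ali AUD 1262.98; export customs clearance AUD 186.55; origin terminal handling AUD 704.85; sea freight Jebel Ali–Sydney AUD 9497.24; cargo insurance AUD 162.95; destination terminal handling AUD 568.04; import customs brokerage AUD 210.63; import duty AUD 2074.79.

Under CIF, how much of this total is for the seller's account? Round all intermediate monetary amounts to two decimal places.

CIF: the seller pays costs through ocean freight and marine insurance to the destination port.
Seller's account: goods 71439.23 + inland to port 1262.98 + export clearance 186.55 + origin terminal 704.85 + freight 9497.24 + insurance 162.95 = 83253.80
Buyer's account: destination terminal 568.04 + brokerage 210.63 + duty 2074.79 = 2853.46

Seller's account: AUD 83253.80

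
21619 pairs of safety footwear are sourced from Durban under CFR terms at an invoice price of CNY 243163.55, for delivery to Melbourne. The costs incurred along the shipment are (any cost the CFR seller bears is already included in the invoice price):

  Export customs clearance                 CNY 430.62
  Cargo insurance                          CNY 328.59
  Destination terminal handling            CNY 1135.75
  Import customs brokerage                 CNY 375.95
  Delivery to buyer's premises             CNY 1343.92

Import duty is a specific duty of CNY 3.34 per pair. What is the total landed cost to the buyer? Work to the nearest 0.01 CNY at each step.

CFR: the seller pays costs through ocean freight to the destination port, but not insurance.
Already in the invoice (seller's account under CFR): export clearance — exclude.
CIF value = CFR price + insurance = 243163.55 + 328.59 = 243492.14
Import duty = 21619 × 3.34 = 72207.46
Buyer bears: insurance 328.59 + destination terminal 1135.75 + brokerage 375.95 + delivery 1343.92 + duty 72207.46 = 75391.67
Landed cost = invoice 243163.55 + 75391.67 = 318555.22

Total landed cost: CNY 318555.22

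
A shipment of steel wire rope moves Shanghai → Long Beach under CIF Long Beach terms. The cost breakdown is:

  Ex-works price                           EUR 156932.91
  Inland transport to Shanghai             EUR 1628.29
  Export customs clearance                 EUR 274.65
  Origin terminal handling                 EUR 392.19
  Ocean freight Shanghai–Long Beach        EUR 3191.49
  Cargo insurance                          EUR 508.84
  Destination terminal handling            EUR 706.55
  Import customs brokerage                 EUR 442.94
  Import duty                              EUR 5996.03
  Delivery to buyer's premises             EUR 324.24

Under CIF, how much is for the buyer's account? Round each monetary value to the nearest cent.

CIF: the seller pays costs through ocean freight and marine insurance to the destination port.
Seller's account: goods 156932.91 + inland to port 1628.29 + export clearance 274.65 + origin terminal 392.19 + freight 3191.49 + insurance 508.84 = 162928.37
Buyer's account: destination terminal 706.55 + brokerage 442.94 + duty 5996.03 + delivery 324.24 = 7469.76

Buyer's account: EUR 7469.76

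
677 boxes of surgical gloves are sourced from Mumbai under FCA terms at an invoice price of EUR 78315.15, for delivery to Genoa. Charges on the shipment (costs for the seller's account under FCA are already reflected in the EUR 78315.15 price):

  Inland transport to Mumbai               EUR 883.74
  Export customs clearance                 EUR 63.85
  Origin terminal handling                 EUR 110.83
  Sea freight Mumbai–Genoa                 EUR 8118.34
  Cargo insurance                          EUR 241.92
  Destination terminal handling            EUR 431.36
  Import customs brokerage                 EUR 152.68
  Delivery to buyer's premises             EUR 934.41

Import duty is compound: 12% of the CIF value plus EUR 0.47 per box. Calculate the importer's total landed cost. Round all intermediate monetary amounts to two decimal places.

Total landed cost: EUR 99037.23

FCA: the seller delivers export-cleared goods to the carrier; the buyer bears costs from that point.
Already in the invoice (seller's account under FCA): inland to port, export clearance — exclude.
CIF value = FCA price + origin terminal + freight + insurance = 78315.15 + 110.83 + 8118.34 + 241.92 = 86786.24
Ad valorem component: 86786.24 × 12% = 10414.35
Specific component: 677 × 0.47 = 318.19
Import duty = 10414.35 + 318.19 = 10732.54
Buyer bears: origin terminal 110.83 + freight 8118.34 + insurance 241.92 + destination terminal 431.36 + brokerage 152.68 + delivery 934.41 + duty 10732.54 = 20722.08
Landed cost = invoice 78315.15 + 20722.08 = 99037.23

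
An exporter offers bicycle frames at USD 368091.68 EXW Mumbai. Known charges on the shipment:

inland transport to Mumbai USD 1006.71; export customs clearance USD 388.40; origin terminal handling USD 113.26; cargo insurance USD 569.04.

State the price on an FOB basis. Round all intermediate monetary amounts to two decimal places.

FOB price: USD 369600.05

Not relevant to the conversion: insurance — on the buyer under both terms; not part of either seller's price.
From EXW to FOB, the seller additionally bears: inland to port, export clearance, origin terminal.
FOB price = 368091.68 + 1006.71 + 388.40 + 113.26 = 369600.05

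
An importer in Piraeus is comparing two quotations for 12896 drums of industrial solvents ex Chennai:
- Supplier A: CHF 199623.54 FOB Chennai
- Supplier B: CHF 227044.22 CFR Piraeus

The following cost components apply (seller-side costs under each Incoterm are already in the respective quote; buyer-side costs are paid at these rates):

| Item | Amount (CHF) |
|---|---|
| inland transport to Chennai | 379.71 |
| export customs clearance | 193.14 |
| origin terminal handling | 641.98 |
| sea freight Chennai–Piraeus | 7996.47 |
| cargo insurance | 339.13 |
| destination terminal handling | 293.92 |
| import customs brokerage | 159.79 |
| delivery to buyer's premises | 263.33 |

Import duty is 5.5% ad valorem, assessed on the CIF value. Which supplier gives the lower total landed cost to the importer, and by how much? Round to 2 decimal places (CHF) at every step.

Supplier A is cheaper by CHF 20492.54

Supplier A (FOB):
CIF value = FOB price + freight + insurance = 199623.54 + 7996.47 + 339.13 = 207959.14
Import duty = 207959.14 × 5.5% = 11437.75
Buyer bears (A): 7996.47 + 339.13 + 293.92 + 159.79 + 263.33 = 9052.64
Landed cost (A) = invoice 199623.54 + 9052.64 + duty 11437.75 = 220113.93
Supplier B (CFR):
CIF value = CFR price + insurance = 227044.22 + 339.13 = 227383.35
Import duty = 227383.35 × 5.5% = 12506.08
Buyer bears (B): 339.13 + 293.92 + 159.79 + 263.33 = 1056.17
Landed cost (B) = invoice 227044.22 + 1056.17 + duty 12506.08 = 240606.47
Difference = |220113.93 − 240606.47| = 20492.54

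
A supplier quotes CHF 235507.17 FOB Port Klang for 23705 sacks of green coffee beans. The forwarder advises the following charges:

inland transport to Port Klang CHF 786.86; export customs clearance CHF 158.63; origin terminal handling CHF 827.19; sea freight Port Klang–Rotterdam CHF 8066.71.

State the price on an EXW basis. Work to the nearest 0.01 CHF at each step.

Not relevant to the conversion: freight — on the buyer under both terms; not part of either seller's price.
From FOB to EXW, the seller no longer bears: inland to port, export clearance, origin terminal.
EXW price = 235507.17 − 786.86 − 158.63 − 827.19 = 233734.49

EXW price: CHF 233734.49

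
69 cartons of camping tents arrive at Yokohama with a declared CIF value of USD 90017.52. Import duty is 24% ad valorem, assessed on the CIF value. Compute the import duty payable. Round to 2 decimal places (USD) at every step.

Import duty = 90017.52 × 24% = 21604.20

Import duty: USD 21604.20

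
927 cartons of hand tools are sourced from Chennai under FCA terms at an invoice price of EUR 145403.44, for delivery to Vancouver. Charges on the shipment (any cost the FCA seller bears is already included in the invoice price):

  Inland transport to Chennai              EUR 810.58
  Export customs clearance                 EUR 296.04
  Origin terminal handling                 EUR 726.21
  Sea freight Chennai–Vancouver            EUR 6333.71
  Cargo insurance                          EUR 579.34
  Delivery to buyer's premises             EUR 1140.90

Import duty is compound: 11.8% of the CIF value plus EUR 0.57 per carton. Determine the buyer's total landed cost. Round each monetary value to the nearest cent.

FCA: the seller delivers export-cleared goods to the carrier; the buyer bears costs from that point.
Already in the invoice (seller's account under FCA): inland to port, export clearance — exclude.
CIF value = FCA price + origin terminal + freight + insurance = 145403.44 + 726.21 + 6333.71 + 579.34 = 153042.70
Ad valorem component: 153042.70 × 11.8% = 18059.04
Specific component: 927 × 0.57 = 528.39
Import duty = 18059.04 + 528.39 = 18587.43
Buyer bears: origin terminal 726.21 + freight 6333.71 + insurance 579.34 + delivery 1140.90 + duty 18587.43 = 27367.59
Landed cost = invoice 145403.44 + 27367.59 = 172771.03

Total landed cost: EUR 172771.03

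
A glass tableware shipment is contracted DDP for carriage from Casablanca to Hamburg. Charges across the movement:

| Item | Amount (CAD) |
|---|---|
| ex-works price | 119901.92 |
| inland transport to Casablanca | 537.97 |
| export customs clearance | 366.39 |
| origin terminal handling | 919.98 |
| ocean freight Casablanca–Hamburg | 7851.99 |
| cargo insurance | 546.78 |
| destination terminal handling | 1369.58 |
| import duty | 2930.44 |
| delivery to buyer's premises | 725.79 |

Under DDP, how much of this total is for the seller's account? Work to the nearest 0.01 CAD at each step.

Seller's account: CAD 135150.84

DDP: the seller bears all costs including import duty.
Seller's account: goods 119901.92 + inland to port 537.97 + export clearance 366.39 + origin terminal 919.98 + freight 7851.99 + insurance 546.78 + destination terminal 1369.58 + duty 2930.44 + delivery 725.79 = 135150.84
Buyer's account: 0.00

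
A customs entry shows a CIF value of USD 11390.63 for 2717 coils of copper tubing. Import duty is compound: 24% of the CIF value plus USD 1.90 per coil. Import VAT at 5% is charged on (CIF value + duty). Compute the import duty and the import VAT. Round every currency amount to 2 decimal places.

Ad valorem component: 11390.63 × 24% = 2733.75
Specific component: 2717 × 1.90 = 5162.30
Import duty = 2733.75 + 5162.30 = 7896.05
VAT base = CIF + duty = 11390.63 + 7896.05 = 19286.68
Import VAT = 19286.68 × 5% = 964.33

Import duty: USD 7896.05; import VAT: USD 964.33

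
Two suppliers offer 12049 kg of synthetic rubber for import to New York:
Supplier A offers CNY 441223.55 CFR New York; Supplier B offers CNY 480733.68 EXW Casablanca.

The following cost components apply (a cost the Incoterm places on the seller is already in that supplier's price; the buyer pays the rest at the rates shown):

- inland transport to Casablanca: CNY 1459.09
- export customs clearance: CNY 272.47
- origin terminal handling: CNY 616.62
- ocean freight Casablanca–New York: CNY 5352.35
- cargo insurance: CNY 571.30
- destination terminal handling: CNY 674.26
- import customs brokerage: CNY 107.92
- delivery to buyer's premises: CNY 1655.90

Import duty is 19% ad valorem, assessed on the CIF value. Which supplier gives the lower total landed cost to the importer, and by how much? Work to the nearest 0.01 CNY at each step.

Supplier A (CFR):
CIF value = CFR price + insurance = 441223.55 + 571.30 = 441794.85
Import duty = 441794.85 × 19% = 83941.02
Buyer bears (A): 571.30 + 674.26 + 107.92 + 1655.90 = 3009.38
Landed cost (A) = invoice 441223.55 + 3009.38 + duty 83941.02 = 528173.95
Supplier B (EXW):
CIF value = EXW price + inland to port + export clearance + origin terminal + freight + insurance = 480733.68 + 1459.09 + 272.47 + 616.62 + 5352.35 + 571.30 = 489005.51
Import duty = 489005.51 × 19% = 92911.05
Buyer bears (B): 1459.09 + 272.47 + 616.62 + 5352.35 + 571.30 + 674.26 + 107.92 + 1655.90 = 10709.91
Landed cost (B) = invoice 480733.68 + 10709.91 + duty 92911.05 = 584354.64
Difference = |528173.95 − 584354.64| = 56180.69

Supplier A is cheaper by CNY 56180.69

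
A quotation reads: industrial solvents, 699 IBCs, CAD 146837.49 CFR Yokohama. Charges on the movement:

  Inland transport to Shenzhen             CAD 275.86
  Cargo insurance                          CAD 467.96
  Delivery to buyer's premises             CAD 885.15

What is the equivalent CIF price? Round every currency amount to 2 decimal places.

CIF price: CAD 147305.45

Not relevant to the conversion: inland to port — on the seller under both CFR and CIF; already in the CFR price and stays in the CIF price. delivery — on the buyer under both terms; not part of either seller's price.
From CFR to CIF, the seller additionally bears: insurance.
CIF price = 146837.49 + 467.96 = 147305.45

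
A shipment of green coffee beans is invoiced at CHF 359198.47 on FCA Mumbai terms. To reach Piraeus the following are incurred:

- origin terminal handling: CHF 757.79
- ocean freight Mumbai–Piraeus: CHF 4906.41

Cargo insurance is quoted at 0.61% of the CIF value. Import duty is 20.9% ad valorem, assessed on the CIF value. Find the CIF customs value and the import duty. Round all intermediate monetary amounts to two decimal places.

Let C be the CIF value. C = FCA price + pre-shipment costs + freight + 0.61% × C
C − 0.61% × C = 359198.47 + 757.79 + 4906.41
0.9939 × C = 364862.67
C = 364862.67 / 0.9939 = 367101.99
Insurance premium = 0.61% × 367101.99 = 2239.32
Import duty = 367101.99 × 20.9% = 76724.32

CIF value: CHF 367101.99; import duty: CHF 76724.32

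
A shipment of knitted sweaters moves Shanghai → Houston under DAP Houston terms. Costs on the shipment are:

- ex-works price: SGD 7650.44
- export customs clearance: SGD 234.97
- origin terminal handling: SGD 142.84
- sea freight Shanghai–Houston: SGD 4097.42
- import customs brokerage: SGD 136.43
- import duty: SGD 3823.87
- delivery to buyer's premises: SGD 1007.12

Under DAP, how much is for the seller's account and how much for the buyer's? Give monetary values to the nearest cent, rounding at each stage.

DAP: the seller bears all costs to the named destination except import duty and clearance.
Seller's account: goods 7650.44 + export clearance 234.97 + origin terminal 142.84 + freight 4097.42 + delivery 1007.12 = 13132.79
Buyer's account: brokerage 136.43 + duty 3823.87 = 3960.30

Seller: SGD 13132.79; buyer: SGD 3960.30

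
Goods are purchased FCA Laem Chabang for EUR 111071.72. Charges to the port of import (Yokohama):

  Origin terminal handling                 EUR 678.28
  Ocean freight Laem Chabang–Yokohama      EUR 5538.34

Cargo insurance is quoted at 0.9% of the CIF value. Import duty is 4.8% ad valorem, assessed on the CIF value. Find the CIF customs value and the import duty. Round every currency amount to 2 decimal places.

Let C be the CIF value. C = FCA price + pre-shipment costs + freight + 0.9% × C
C − 0.9% × C = 111071.72 + 678.28 + 5538.34
0.991 × C = 117288.34
C = 117288.34 / 0.991 = 118353.52
Insurance premium = 0.9% × 118353.52 = 1065.18
Import duty = 118353.52 × 4.8% = 5680.97

CIF value: EUR 118353.52; import duty: EUR 5680.97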